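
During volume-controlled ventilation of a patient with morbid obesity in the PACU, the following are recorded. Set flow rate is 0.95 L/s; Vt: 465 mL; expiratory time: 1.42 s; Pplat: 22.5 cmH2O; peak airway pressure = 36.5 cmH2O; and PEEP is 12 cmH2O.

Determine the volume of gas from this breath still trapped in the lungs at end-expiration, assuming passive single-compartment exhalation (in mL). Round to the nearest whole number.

53

R = (PIP − Pplat)/V̇ = (36.5 − 22.5) / 0.95 = 14.0/0.95 = 14.737 cmH2O·s/L.
C = Vt/(Pplat − PEEP) = 465.0 / (22.5 − 12) = 465.0/10.5 = 44.286 mL/cmH2O.
τ = R × C = 14.737 × 0.04429 L/cmH2O = 0.6527 s.
Fraction remaining = e^(−Te/τ) = e^(−1.42/0.6527) = 0.1135.
Trapped volume = 465.0 × 0.1135 = 52.778 mL.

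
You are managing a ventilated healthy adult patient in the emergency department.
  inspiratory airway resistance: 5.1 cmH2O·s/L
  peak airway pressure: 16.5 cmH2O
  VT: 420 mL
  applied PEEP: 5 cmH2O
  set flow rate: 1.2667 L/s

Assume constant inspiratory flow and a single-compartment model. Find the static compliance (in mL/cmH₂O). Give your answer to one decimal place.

83.3

Equation of motion (constant flow): PIP = Vt/C + R·V̇ + PEEP.
Vt/C = PIP − R·V̇ − PEEP = 16.5 − 5.1×1.2667 − 5 = 16.5 − 6.46 − 5 = 5.04 cmH2O.
C = Vt / 5.04 = 420 / 5.04 = 83.333 mL/cmH2O.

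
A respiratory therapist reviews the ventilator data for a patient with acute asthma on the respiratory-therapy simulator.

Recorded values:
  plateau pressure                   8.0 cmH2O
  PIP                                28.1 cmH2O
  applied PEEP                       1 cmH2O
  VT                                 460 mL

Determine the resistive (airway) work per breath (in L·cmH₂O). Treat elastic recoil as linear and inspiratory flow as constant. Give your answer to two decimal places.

9.25

With constant inspiratory flow the resistive pressure is constant at PIP − Pplat = 28.1 − 8.0 = 20.1 cmH2O, so resistive work = 20.1 × 0.460 = 9.246 L·cmH2O.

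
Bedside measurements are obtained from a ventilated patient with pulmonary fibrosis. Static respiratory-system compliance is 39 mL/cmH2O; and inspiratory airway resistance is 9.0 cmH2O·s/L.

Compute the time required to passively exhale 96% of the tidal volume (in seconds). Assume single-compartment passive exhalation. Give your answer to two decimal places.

1.13

τ = R × C = 9.0 × 39 mL/cmH2O = 9.0 × 0.039 L/cmH2O = 0.351 s.
Exhaled fraction f = 1 − e^(−t/τ) → t = −τ·ln(1 − f) = −0.351·ln(0.04) = 1.13 s.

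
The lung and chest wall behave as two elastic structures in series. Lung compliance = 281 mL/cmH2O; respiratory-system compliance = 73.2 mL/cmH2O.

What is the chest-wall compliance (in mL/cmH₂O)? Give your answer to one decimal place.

99.0

1/Ccw = 1/Crs − 1/CL.
1/Ccw = 1/73.2 − 1/281 = 0.0101.
Ccw = 99.01 mL/cmH2O.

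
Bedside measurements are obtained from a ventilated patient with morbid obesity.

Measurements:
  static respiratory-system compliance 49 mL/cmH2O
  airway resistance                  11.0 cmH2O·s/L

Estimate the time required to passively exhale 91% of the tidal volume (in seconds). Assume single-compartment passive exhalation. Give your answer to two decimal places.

1.30

τ = R × C = 11.0 × 49 mL/cmH2O = 11.0 × 0.049 L/cmH2O = 0.539 s.
Exhaled fraction f = 1 − e^(−t/τ) → t = −τ·ln(1 − f) = −0.539·ln(0.09) = 1.298 s.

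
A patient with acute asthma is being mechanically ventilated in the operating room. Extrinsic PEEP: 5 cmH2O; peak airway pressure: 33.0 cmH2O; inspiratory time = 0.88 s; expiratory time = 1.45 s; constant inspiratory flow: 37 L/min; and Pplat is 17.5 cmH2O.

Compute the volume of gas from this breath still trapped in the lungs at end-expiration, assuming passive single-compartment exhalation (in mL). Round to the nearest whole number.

144

Flow: 37 L/min ÷ 60 = 0.6167 L/s.
Vt = flow × Ti = 0.6167 L/s × 0.88 s × 1000 mL/L = 542.7 mL.
R = (PIP − Pplat)/V̇ = (33.0 − 17.5) / 0.6167 = 15.5/0.6167 = 25.134 cmH2O·s/L.
C = Vt/(Pplat − PEEP) = 542.7 / (17.5 − 5) = 542.7/12.5 = 43.416 mL/cmH2O.
τ = R × C = 25.134 × 0.04342 L/cmH2O = 1.091 s.
Fraction remaining = e^(−Te/τ) = e^(−1.45/1.091) = 0.2647.
Trapped volume = 542.7 × 0.2647 = 143.65 mL.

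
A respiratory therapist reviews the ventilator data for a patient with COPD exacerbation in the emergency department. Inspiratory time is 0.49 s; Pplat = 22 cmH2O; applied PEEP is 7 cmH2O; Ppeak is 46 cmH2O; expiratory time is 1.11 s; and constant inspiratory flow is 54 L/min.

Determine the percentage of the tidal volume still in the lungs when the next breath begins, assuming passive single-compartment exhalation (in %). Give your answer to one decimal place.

Flow: 54 L/min ÷ 60 = 0.9 L/s.
Vt = flow × Ti = 0.9 L/s × 0.49 s × 1000 mL/L = 441.0 mL.
R = (PIP − Pplat)/V̇ = (46 − 22) / 0.9 = 24.0/0.9 = 26.667 cmH2O·s/L.
C = Vt/(Pplat − PEEP) = 441.0 / (22 − 7) = 441.0/15.0 = 29.4 mL/cmH2O.
τ = R × C = 26.667 × 0.0294 L/cmH2O = 0.784 s.
Fraction remaining at end-expiration = e^(−Te/τ) = e^(−1.11/0.784) = 0.2427 → 24.27%.

24.3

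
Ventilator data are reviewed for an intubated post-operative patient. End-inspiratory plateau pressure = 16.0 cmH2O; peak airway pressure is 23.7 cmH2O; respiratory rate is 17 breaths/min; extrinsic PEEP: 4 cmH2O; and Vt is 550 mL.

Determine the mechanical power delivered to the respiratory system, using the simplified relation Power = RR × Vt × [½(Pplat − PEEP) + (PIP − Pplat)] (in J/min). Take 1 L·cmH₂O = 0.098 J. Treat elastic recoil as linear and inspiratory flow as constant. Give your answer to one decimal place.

Per-breath work = Vt × [½(Pplat−PEEP) + (PIP−Pplat)] = 0.550 × [0.5×12.0 + 7.7] = 0.550 × 13.7 = 7.535 L·cmH2O.
Power = 17 × 7.535 = 128.1 L·cmH2O/min.
× 0.098 J/(L·cmH2O) → 12.554 J/min.

12.6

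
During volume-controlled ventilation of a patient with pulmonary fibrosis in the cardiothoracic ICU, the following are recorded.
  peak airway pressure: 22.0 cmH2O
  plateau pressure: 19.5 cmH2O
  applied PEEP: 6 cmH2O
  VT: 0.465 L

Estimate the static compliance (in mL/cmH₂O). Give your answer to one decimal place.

Cstat = Vt / (Pplat − PEEP) = 465 / (19.5 − 6) = 465 / 13.5 = 34.444 mL/cmH2O.

34.4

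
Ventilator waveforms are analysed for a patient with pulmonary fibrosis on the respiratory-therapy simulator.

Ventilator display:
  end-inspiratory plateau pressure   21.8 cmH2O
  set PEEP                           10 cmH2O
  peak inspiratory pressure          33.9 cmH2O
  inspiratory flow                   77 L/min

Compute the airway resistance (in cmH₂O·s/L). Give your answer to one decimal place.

9.4

Flow: 77 L/min ÷ 60 = 1.2833 L/s.
Raw = (PIP − Pplat) / flow = (33.9 − 21.8) / 1.2833 = 12.1 / 1.2833 = 9.429 cmH2O·s/L.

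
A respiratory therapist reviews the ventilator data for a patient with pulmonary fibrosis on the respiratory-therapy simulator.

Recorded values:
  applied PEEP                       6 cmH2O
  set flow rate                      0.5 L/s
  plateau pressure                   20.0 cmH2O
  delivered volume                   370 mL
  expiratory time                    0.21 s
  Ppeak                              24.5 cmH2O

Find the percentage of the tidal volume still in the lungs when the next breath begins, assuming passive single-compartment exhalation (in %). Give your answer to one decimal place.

41.4

R = (PIP − Pplat)/V̇ = (24.5 − 20.0) / 0.5 = 4.5/0.5 = 9.0 cmH2O·s/L.
C = Vt/(Pplat − PEEP) = 370.0 / (20.0 − 6) = 370.0/14.0 = 26.429 mL/cmH2O.
τ = R × C = 9.0 × 0.02643 L/cmH2O = 0.2379 s.
Fraction remaining at end-expiration = e^(−Te/τ) = e^(−0.21/0.2379) = 0.4137 → 41.37%.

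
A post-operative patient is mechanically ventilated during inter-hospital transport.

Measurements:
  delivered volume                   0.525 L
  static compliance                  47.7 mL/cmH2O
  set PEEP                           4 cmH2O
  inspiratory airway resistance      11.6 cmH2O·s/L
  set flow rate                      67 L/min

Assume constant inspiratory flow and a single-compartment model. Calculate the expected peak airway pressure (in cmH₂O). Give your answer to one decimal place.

Flow: 67 L/min ÷ 60 = 1.1167 L/s.
Equation of motion (constant flow): PIP = Vt/C + R·V̇ + PEEP.
PIP = 525/47.7 + 11.6×1.1167 + 4 = 11.006 + 12.954 + 4 = 27.96 cmH2O.

28.0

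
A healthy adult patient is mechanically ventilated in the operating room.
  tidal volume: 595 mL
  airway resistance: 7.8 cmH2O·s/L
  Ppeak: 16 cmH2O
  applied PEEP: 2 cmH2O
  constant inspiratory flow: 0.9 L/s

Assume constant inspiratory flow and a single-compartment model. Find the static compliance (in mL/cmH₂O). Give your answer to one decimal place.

Equation of motion (constant flow): PIP = Vt/C + R·V̇ + PEEP.
Vt/C = PIP − R·V̇ − PEEP = 16 − 7.8×0.9 − 2 = 16 − 7.02 − 2 = 6.98 cmH2O.
C = Vt / 6.98 = 595 / 6.98 = 85.244 mL/cmH2O.

85.2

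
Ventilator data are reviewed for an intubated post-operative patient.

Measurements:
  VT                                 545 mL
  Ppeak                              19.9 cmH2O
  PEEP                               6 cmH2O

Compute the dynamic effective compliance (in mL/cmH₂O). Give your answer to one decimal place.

39.2

Dynamic compliance = Vt / (PIP − PEEP) = 545 / (19.9 − 6) = 545 / 13.9 = 39.209 mL/cmH2O.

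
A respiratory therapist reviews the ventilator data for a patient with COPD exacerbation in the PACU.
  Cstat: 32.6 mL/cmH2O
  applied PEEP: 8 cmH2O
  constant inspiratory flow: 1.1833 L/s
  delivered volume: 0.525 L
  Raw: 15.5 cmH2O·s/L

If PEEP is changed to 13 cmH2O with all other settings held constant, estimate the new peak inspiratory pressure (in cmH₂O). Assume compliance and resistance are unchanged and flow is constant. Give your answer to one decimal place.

47.4

PIP = Vt/C + R·V̇ + PEEP (constant-flow equation of motion).
Only the baseline term changes: ΔPIP = ΔPEEP = 13 − 8 = 5.0 cmH2O.
Original PIP = 525/32.6 + 15.5×1.1833 + 8 = 42.445 cmH2O; new PIP = 42.445 + (5.0) = 47.445 cmH2O.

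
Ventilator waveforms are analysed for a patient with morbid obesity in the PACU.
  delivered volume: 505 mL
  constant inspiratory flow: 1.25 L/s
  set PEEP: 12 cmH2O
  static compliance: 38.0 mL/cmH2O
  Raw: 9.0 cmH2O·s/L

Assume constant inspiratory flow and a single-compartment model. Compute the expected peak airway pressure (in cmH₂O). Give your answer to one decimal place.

36.5

Equation of motion (constant flow): PIP = Vt/C + R·V̇ + PEEP.
PIP = 505/38.0 + 9.0×1.25 + 12 = 13.289 + 11.25 + 12 = 36.539 cmH2O.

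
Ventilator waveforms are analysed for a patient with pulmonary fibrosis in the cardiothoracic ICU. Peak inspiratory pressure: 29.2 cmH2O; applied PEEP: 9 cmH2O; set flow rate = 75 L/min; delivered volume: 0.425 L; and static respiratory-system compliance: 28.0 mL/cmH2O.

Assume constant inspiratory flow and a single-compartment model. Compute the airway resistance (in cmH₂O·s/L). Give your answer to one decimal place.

Flow: 75 L/min ÷ 60 = 1.25 L/s.
Equation of motion (constant flow): PIP = Vt/C + R·V̇ + PEEP.
R·V̇ = PIP − Vt/C − PEEP = 29.2 − 425/28.0 − 9 = 29.2 − 15.179 − 9 = 5.021 cmH2O.
R = 5.021 / 1.25 = 4.017 cmH2O·s/L.

4.0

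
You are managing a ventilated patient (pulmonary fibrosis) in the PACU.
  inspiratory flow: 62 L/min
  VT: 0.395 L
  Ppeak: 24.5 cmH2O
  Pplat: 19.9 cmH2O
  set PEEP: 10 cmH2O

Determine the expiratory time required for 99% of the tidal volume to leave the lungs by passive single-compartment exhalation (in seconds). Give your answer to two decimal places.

Flow: 62 L/min ÷ 60 = 1.0333 L/s.
R = (PIP − Pplat)/V̇ = (24.5 − 19.9) / 1.0333 = 4.6/1.0333 = 4.452 cmH2O·s/L.
C = Vt/(Pplat − PEEP) = 395.0 / (19.9 − 10) = 395.0/9.9 = 39.899 mL/cmH2O.
τ = R × C = 4.452 × 0.0399 L/cmH2O = 0.1776 s.
t = −τ·ln(1 − 0.99) = −0.1776·ln(0.01) = 0.8179 s.

0.82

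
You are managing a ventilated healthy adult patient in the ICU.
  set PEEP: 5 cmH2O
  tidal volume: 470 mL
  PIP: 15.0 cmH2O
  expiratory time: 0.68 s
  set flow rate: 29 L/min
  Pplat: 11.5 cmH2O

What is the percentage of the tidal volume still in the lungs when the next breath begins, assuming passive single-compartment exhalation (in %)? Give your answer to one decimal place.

Flow: 29 L/min ÷ 60 = 0.4833 L/s.
R = (PIP − Pplat)/V̇ = (15.0 − 11.5) / 0.4833 = 3.5/0.4833 = 7.242 cmH2O·s/L.
C = Vt/(Pplat − PEEP) = 470.0 / (11.5 − 5) = 470.0/6.5 = 72.308 mL/cmH2O.
τ = R × C = 7.242 × 0.07231 L/cmH2O = 0.5237 s.
Fraction remaining at end-expiration = e^(−Te/τ) = e^(−0.68/0.5237) = 0.273 → 27.3%.

27.3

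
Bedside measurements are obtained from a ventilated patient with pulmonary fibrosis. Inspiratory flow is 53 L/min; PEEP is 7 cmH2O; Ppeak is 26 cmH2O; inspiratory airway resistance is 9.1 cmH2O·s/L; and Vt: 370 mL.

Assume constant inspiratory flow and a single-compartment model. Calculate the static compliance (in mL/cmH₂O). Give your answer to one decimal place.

33.8

Flow: 53 L/min ÷ 60 = 0.8833 L/s.
Equation of motion (constant flow): PIP = Vt/C + R·V̇ + PEEP.
Vt/C = PIP − R·V̇ − PEEP = 26 − 9.1×0.8833 − 7 = 26 − 8.038 − 7 = 10.962 cmH2O.
C = Vt / 10.962 = 370 / 10.962 = 33.753 mL/cmH2O.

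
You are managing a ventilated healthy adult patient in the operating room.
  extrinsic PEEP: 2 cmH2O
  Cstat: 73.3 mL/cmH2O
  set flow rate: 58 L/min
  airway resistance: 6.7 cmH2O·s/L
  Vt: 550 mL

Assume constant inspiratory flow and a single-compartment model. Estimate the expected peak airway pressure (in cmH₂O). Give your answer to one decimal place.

Flow: 58 L/min ÷ 60 = 0.9667 L/s.
Equation of motion (constant flow): PIP = Vt/C + R·V̇ + PEEP.
PIP = 550/73.3 + 6.7×0.9667 + 2 = 7.503 + 6.477 + 2 = 15.98 cmH2O.

16.0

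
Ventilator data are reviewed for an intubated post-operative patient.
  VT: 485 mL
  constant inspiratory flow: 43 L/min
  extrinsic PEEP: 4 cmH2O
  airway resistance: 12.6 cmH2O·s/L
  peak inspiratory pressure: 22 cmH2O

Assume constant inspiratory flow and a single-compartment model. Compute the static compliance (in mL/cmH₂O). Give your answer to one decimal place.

Flow: 43 L/min ÷ 60 = 0.7167 L/s.
Equation of motion (constant flow): PIP = Vt/C + R·V̇ + PEEP.
Vt/C = PIP − R·V̇ − PEEP = 22 − 12.6×0.7167 − 4 = 22 − 9.03 − 4 = 8.97 cmH2O.
C = Vt / 8.97 = 485 / 8.97 = 54.069 mL/cmH2O.

54.1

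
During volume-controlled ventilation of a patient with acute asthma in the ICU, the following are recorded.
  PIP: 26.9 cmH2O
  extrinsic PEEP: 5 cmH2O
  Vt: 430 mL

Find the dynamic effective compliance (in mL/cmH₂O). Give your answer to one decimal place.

Dynamic compliance = Vt / (PIP − PEEP) = 430 / (26.9 − 5) = 430 / 21.9 = 19.635 mL/cmH2O.

19.6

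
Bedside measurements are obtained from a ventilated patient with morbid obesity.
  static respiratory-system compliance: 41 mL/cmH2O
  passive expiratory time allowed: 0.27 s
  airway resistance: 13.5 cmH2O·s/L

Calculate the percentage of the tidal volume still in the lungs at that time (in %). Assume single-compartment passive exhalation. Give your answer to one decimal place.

τ = R × C = 13.5 × 41 mL/cmH2O = 13.5 × 0.041 L/cmH2O = 0.5535 s.
Passive exhalation: V(t)/V₀ = e^(−t/τ) = e^(−0.27/0.5535) = 0.614.
Fraction remaining = 0.614 → 61.4%.

61.4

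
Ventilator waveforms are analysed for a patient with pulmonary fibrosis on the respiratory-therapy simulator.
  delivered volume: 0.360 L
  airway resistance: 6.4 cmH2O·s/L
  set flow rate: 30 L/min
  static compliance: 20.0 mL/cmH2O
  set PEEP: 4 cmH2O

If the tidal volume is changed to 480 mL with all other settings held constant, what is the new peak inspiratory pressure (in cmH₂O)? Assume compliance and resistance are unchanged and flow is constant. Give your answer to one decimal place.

Flow: 30 L/min ÷ 60 = 0.5 L/s.
PIP = Vt/C + R·V̇ + PEEP (constant-flow equation of motion).
Only the elastic term changes: ΔPIP = ΔVt / C = (480 − 360) / 20.0 = 6.0 cmH2O.
Original PIP = 360/20.0 + 6.4×0.5 + 4 = 25.2 cmH2O; new PIP = 25.2 + (6.0) = 31.2 cmH2O.

31.2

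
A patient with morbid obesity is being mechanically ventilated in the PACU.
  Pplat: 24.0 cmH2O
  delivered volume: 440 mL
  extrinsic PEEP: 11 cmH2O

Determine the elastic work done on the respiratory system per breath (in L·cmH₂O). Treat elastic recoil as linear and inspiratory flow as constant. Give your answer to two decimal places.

2.86

Elastic work ≈ ½ × (Pplat − PEEP) × Vt = 0.5 × (24.0 − 11) × 0.440 L = 0.5 × 13.0 × 0.440 = 2.86 L·cmH2O.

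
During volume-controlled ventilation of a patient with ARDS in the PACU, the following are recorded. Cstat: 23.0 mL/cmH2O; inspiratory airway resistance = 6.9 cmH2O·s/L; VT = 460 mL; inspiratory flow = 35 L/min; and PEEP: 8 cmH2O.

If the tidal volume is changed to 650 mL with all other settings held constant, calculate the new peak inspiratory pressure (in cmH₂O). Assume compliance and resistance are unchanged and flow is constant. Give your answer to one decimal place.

Flow: 35 L/min ÷ 60 = 0.5833 L/s.
PIP = Vt/C + R·V̇ + PEEP (constant-flow equation of motion).
Only the elastic term changes: ΔPIP = ΔVt / C = (650 − 460) / 23.0 = 8.261 cmH2O.
Original PIP = 460/23.0 + 6.9×0.5833 + 8 = 32.025 cmH2O; new PIP = 32.025 + (8.261) = 40.286 cmH2O.

40.3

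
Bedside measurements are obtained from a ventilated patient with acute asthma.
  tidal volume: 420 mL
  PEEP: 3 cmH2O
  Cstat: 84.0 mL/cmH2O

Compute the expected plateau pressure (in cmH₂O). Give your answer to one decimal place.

Pplat = PEEP + Vt / Cstat = 3 + 420 / 84.0 = 3 + 5.0 = 8.0 cmH2O.

8.0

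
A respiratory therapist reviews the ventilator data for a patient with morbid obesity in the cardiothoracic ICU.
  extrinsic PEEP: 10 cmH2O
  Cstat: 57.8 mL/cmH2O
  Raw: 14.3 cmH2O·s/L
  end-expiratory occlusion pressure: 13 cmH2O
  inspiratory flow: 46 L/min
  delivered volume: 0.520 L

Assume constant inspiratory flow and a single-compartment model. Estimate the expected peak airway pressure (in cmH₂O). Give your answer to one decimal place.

33.0

Flow: 46 L/min ÷ 60 = 0.7667 L/s.
Total PEEP = 13 cmH2O (set 10 + intrinsic 3); this is the baseline alveolar pressure.
Equation of motion (constant flow): PIP = Vt/C + R·V̇ + PEEP.
PIP = 520/57.8 + 14.3×0.7667 + 13 = 8.997 + 10.964 + 13 = 32.961 cmH2O.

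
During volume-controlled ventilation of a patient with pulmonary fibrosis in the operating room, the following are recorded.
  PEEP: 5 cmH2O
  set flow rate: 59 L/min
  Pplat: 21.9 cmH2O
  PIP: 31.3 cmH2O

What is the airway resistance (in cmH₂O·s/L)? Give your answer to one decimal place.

Flow: 59 L/min ÷ 60 = 0.9833 L/s.
Raw = (PIP − Pplat) / flow = (31.3 − 21.9) / 0.9833 = 9.4 / 0.9833 = 9.56 cmH2O·s/L.

9.6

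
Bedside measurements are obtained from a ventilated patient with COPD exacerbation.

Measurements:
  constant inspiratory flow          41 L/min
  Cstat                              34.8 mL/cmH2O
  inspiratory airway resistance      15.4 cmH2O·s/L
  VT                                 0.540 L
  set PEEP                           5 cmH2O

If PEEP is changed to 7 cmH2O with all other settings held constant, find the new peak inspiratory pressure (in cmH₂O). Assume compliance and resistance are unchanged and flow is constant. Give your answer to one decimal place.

33.0

Flow: 41 L/min ÷ 60 = 0.6833 L/s.
PIP = Vt/C + R·V̇ + PEEP (constant-flow equation of motion).
Only the baseline term changes: ΔPIP = ΔPEEP = 7 − 5 = 2.0 cmH2O.
Original PIP = 540/34.8 + 15.4×0.6833 + 5 = 31.04 cmH2O; new PIP = 31.04 + (2.0) = 33.04 cmH2O.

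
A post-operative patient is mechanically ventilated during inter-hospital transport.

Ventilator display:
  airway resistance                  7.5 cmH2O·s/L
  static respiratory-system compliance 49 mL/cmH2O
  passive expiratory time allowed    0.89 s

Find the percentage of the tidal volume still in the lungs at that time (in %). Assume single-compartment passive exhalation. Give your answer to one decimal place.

τ = R × C = 7.5 × 49 mL/cmH2O = 7.5 × 0.049 L/cmH2O = 0.3675 s.
Passive exhalation: V(t)/V₀ = e^(−t/τ) = e^(−0.89/0.3675) = 0.08876.
Fraction remaining = 0.08876 → 8.876%.

8.9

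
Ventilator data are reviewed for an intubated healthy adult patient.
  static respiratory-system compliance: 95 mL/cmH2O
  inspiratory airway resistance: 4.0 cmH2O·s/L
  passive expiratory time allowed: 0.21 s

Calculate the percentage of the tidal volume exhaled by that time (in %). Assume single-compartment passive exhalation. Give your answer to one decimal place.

42.5

τ = R × C = 4.0 × 95 mL/cmH2O = 4.0 × 0.095 L/cmH2O = 0.38 s.
Passive exhalation: V(t)/V₀ = e^(−t/τ) = e^(−0.21/0.38) = 0.5754.
Fraction exhaled = 1 − 0.5754 = 0.4246 → 42.46%.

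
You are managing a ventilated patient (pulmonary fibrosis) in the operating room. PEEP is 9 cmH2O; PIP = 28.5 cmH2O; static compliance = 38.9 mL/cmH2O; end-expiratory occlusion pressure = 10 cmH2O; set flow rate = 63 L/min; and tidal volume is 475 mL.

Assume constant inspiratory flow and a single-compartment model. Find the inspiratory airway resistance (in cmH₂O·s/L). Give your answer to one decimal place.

6.0

Flow: 63 L/min ÷ 60 = 1.05 L/s.
Total PEEP = 10 cmH2O (set 9 + intrinsic 1); this is the baseline alveolar pressure.
Equation of motion (constant flow): PIP = Vt/C + R·V̇ + PEEP.
R·V̇ = PIP − Vt/C − PEEP = 28.5 − 475/38.9 − 10 = 28.5 − 12.211 − 10 = 6.289 cmH2O.
R = 6.289 / 1.05 = 5.99 cmH2O·s/L.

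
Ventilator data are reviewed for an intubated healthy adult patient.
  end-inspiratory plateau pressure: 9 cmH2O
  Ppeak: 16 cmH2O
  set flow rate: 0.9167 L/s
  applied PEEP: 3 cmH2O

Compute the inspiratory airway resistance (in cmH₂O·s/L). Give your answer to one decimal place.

7.6

Raw = (PIP − Pplat) / flow = (16 − 9) / 0.9167 = 7.0 / 0.9167 = 7.636 cmH2O·s/L.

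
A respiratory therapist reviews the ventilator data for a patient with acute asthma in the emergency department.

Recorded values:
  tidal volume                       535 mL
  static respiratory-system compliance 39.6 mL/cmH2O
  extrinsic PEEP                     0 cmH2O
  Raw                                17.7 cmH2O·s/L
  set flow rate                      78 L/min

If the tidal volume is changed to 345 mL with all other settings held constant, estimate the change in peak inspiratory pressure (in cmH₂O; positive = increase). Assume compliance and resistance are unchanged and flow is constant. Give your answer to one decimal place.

-4.8

PIP = Vt/C + R·V̇ + PEEP (constant-flow equation of motion).
Only the elastic term changes: ΔPIP = ΔVt / C = (345 − 535) / 39.6 = -4.798 cmH2O.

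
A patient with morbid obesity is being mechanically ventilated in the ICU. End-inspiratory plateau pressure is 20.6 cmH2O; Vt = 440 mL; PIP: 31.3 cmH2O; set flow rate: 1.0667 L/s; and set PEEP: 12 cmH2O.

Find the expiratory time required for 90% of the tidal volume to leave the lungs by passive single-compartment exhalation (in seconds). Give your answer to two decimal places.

R = (PIP − Pplat)/V̇ = (31.3 − 20.6) / 1.0667 = 10.7/1.0667 = 10.031 cmH2O·s/L.
C = Vt/(Pplat − PEEP) = 440.0 / (20.6 − 12) = 440.0/8.6 = 51.163 mL/cmH2O.
τ = R × C = 10.031 × 0.05116 L/cmH2O = 0.5132 s.
t = −τ·ln(1 − 0.90) = −0.5132·ln(0.1) = 1.182 s.

1.18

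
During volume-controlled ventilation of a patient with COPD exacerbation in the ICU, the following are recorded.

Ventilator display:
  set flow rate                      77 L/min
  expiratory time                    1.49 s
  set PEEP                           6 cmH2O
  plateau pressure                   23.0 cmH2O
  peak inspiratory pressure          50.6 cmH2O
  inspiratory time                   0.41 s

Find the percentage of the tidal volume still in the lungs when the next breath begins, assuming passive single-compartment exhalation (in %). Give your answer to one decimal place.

10.7

Flow: 77 L/min ÷ 60 = 1.2833 L/s.
Vt = flow × Ti = 1.2833 L/s × 0.41 s × 1000 mL/L = 526.15 mL.
R = (PIP − Pplat)/V̇ = (50.6 − 23.0) / 1.2833 = 27.6/1.2833 = 21.507 cmH2O·s/L.
C = Vt/(Pplat − PEEP) = 526.15 / (23.0 − 6) = 526.15/17.0 = 30.95 mL/cmH2O.
τ = R × C = 21.507 × 0.03095 L/cmH2O = 0.6656 s.
Fraction remaining at end-expiration = e^(−Te/τ) = e^(−1.49/0.6656) = 0.1066 → 10.66%.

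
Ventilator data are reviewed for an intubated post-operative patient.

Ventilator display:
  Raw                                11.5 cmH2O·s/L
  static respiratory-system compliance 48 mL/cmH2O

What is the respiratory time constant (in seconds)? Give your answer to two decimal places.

τ = R × C = 11.5 × 48 mL/cmH2O = 11.5 × 0.048 L/cmH2O = 0.552 s.

0.55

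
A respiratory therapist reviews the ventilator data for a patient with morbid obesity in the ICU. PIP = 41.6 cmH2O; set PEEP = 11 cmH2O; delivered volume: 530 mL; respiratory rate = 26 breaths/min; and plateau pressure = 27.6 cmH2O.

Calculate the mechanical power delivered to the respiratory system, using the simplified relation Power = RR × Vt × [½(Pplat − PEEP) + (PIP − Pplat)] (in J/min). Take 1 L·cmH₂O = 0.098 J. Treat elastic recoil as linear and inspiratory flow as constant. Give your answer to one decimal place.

30.1

Per-breath work = Vt × [½(Pplat−PEEP) + (PIP−Pplat)] = 0.530 × [0.5×16.6 + 14.0] = 0.530 × 22.3 = 11.819 L·cmH2O.
Power = 26 × 11.819 = 307.29 L·cmH2O/min.
× 0.098 J/(L·cmH2O) → 30.114 J/min.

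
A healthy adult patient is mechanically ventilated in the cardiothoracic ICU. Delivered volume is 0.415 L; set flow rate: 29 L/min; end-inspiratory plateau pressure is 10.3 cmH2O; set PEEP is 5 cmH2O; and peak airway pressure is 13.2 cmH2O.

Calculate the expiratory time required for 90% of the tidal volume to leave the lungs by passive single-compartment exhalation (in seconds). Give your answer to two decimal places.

Flow: 29 L/min ÷ 60 = 0.4833 L/s.
R = (PIP − Pplat)/V̇ = (13.2 − 10.3) / 0.4833 = 2.9/0.4833 = 6.0 cmH2O·s/L.
C = Vt/(Pplat − PEEP) = 415.0 / (10.3 − 5) = 415.0/5.3 = 78.302 mL/cmH2O.
τ = R × C = 6.0 × 0.0783 L/cmH2O = 0.4698 s.
t = −τ·ln(1 − 0.90) = −0.4698·ln(0.1) = 1.082 s.

1.08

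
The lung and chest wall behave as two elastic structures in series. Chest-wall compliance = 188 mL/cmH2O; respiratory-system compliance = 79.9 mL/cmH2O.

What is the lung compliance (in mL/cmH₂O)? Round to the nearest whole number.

139

1/CL = 1/Crs − 1/Ccw.
1/CL = 1/79.9 − 1/188 = 0.007196.
CL = 138.97 mL/cmH2O.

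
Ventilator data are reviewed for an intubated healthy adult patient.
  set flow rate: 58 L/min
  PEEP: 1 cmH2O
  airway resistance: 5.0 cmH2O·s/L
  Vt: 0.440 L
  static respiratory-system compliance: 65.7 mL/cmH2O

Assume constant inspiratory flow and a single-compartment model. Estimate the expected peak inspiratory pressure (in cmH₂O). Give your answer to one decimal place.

12.5

Flow: 58 L/min ÷ 60 = 0.9667 L/s.
Equation of motion (constant flow): PIP = Vt/C + R·V̇ + PEEP.
PIP = 440/65.7 + 5.0×0.9667 + 1 = 6.697 + 4.834 + 1 = 12.531 cmH2O.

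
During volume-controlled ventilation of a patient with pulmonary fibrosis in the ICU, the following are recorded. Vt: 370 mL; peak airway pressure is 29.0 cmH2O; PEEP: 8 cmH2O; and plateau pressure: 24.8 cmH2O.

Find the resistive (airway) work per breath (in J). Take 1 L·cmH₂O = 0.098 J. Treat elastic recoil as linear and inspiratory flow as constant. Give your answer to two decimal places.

0.15

With constant inspiratory flow the resistive pressure is constant at PIP − Pplat = 29.0 − 24.8 = 4.2 cmH2O, so resistive work = 4.2 × 0.370 = 1.554 L·cmH2O.
× 0.098 J/(L·cmH2O) → 0.1523 J.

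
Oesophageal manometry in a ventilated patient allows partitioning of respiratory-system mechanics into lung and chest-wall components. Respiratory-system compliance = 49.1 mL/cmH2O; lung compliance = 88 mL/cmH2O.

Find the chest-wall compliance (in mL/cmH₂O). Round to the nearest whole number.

1/Ccw = 1/Crs − 1/CL.
1/Ccw = 1/49.1 − 1/88 = 0.009003.
Ccw = 111.07 mL/cmH2O.

111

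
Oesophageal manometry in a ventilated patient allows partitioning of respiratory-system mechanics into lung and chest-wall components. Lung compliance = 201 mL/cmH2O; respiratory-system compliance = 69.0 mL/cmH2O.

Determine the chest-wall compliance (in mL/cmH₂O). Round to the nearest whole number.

1/Ccw = 1/Crs − 1/CL.
1/Ccw = 1/69.0 − 1/201 = 0.009518.
Ccw = 105.06 mL/cmH2O.

105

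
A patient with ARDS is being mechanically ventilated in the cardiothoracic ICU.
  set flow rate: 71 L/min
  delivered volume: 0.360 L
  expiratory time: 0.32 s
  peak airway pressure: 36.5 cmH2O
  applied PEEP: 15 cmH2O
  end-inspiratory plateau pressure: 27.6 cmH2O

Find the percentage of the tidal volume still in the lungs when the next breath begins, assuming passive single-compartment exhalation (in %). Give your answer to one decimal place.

22.6

Flow: 71 L/min ÷ 60 = 1.1833 L/s.
R = (PIP − Pplat)/V̇ = (36.5 − 27.6) / 1.1833 = 8.9/1.1833 = 7.521 cmH2O·s/L.
C = Vt/(Pplat − PEEP) = 360.0 / (27.6 − 15) = 360.0/12.6 = 28.571 mL/cmH2O.
τ = R × C = 7.521 × 0.02857 L/cmH2O = 0.2149 s.
Fraction remaining at end-expiration = e^(−Te/τ) = e^(−0.32/0.2149) = 0.2256 → 22.56%.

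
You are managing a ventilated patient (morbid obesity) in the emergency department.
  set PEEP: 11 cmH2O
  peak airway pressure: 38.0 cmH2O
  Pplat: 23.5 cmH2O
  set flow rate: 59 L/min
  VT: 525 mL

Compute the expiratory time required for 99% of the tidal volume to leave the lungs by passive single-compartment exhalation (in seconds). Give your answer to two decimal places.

2.85

Flow: 59 L/min ÷ 60 = 0.9833 L/s.
R = (PIP − Pplat)/V̇ = (38.0 − 23.5) / 0.9833 = 14.5/0.9833 = 14.746 cmH2O·s/L.
C = Vt/(Pplat − PEEP) = 525.0 / (23.5 − 11) = 525.0/12.5 = 42.0 mL/cmH2O.
τ = R × C = 14.746 × 0.042 L/cmH2O = 0.6193 s.
t = −τ·ln(1 − 0.99) = −0.6193·ln(0.01) = 2.852 s.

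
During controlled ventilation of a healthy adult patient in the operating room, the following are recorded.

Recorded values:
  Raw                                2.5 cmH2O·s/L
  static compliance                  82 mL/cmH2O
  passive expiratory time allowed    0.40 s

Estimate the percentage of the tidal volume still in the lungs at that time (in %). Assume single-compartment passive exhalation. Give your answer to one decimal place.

τ = R × C = 2.5 × 82 mL/cmH2O = 2.5 × 0.082 L/cmH2O = 0.205 s.
Passive exhalation: V(t)/V₀ = e^(−t/τ) = e^(−0.40/0.205) = 0.1421.
Fraction remaining = 0.1421 → 14.21%.

14.2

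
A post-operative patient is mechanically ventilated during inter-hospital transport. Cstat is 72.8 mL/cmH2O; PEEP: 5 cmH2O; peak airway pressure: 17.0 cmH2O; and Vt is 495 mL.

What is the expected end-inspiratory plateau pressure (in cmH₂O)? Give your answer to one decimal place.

Pplat = PEEP + Vt / Cstat = 5 + 495 / 72.8 = 5 + 6.799 = 11.799 cmH2O.

11.8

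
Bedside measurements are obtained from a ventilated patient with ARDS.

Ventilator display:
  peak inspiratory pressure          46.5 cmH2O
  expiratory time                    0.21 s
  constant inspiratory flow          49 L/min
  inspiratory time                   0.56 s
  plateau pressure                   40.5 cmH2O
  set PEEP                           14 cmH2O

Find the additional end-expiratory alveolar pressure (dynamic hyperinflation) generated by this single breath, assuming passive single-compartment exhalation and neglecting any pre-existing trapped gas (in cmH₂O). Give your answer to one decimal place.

Flow: 49 L/min ÷ 60 = 0.8167 L/s.
Vt = flow × Ti = 0.8167 L/s × 0.56 s × 1000 mL/L = 457.35 mL.
R = (PIP − Pplat)/V̇ = (46.5 − 40.5) / 0.8167 = 6.0/0.8167 = 7.347 cmH2O·s/L.
C = Vt/(Pplat − PEEP) = 457.35 / (40.5 − 14) = 457.35/26.5 = 17.258 mL/cmH2O.
τ = R × C = 7.347 × 0.01726 L/cmH2O = 0.1268 s.
Fraction remaining = e^(−Te/τ) = e^(−0.21/0.1268) = 0.1909; trapped volume = 457.35 × 0.1909 = 87.308 mL.
Additional alveolar pressure from trapping ≈ V_trapped / C = 87.308 / 17.258 = 5.059 cmH2O.

5.1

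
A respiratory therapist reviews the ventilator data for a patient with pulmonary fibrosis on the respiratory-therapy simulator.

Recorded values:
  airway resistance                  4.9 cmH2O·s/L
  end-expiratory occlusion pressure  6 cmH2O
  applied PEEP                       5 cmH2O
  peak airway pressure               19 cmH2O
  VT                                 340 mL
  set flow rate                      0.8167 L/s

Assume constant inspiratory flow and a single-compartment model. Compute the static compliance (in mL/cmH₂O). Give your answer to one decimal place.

Total PEEP = 6 cmH2O (set 5 + intrinsic 1); this is the baseline alveolar pressure.
Equation of motion (constant flow): PIP = Vt/C + R·V̇ + PEEP.
Vt/C = PIP − R·V̇ − PEEP = 19 − 4.9×0.8167 − 6 = 19 − 4.002 − 6 = 8.998 cmH2O.
C = Vt / 8.998 = 340 / 8.998 = 37.786 mL/cmH2O.

37.8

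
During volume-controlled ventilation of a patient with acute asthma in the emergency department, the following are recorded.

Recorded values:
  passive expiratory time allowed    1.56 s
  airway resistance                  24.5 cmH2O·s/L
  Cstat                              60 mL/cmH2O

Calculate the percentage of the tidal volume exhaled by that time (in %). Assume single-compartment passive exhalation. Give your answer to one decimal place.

65.4

τ = R × C = 24.5 × 60 mL/cmH2O = 24.5 × 0.060 L/cmH2O = 1.47 s.
Passive exhalation: V(t)/V₀ = e^(−t/τ) = e^(−1.56/1.47) = 0.346.
Fraction exhaled = 1 − 0.346 = 0.654 → 65.4%.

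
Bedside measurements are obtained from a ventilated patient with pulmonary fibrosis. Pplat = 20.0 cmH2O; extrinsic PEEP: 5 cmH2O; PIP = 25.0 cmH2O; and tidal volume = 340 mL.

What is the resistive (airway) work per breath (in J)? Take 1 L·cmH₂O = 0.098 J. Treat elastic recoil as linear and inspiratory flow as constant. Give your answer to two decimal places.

With constant inspiratory flow the resistive pressure is constant at PIP − Pplat = 25.0 − 20.0 = 5.0 cmH2O, so resistive work = 5.0 × 0.340 = 1.7 L·cmH2O.
× 0.098 J/(L·cmH2O) → 0.1666 J.

0.17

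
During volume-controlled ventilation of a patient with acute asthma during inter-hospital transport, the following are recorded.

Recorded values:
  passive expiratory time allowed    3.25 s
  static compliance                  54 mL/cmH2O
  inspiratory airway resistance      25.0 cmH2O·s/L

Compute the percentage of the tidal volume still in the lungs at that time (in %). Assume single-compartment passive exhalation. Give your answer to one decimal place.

τ = R × C = 25.0 × 54 mL/cmH2O = 25.0 × 0.054 L/cmH2O = 1.35 s.
Passive exhalation: V(t)/V₀ = e^(−t/τ) = e^(−3.25/1.35) = 0.09005.
Fraction remaining = 0.09005 → 9.005%.

9.0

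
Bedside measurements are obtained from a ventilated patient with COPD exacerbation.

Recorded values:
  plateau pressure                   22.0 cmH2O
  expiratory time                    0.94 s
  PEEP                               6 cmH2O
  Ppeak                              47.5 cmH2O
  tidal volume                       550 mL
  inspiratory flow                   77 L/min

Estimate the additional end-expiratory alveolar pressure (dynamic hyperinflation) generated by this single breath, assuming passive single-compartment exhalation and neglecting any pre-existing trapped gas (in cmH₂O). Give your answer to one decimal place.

4.0

Flow: 77 L/min ÷ 60 = 1.2833 L/s.
R = (PIP − Pplat)/V̇ = (47.5 − 22.0) / 1.2833 = 25.5/1.2833 = 19.871 cmH2O·s/L.
C = Vt/(Pplat − PEEP) = 550.0 / (22.0 − 6) = 550.0/16.0 = 34.375 mL/cmH2O.
τ = R × C = 19.871 × 0.03438 L/cmH2O = 0.6832 s.
Fraction remaining = e^(−Te/τ) = e^(−0.94/0.6832) = 0.2526; trapped volume = 550.0 × 0.2526 = 138.93 mL.
Additional alveolar pressure from trapping ≈ V_trapped / C = 138.93 / 34.375 = 4.042 cmH2O.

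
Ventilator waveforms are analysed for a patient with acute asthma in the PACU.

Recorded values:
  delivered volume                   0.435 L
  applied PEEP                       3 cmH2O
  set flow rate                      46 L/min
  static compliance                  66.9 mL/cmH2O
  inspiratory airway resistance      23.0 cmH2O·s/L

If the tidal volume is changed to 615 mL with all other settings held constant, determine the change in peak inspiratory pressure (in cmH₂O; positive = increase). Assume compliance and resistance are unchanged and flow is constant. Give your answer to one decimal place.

PIP = Vt/C + R·V̇ + PEEP (constant-flow equation of motion).
Only the elastic term changes: ΔPIP = ΔVt / C = (615 − 435) / 66.9 = 2.691 cmH2O.

2.7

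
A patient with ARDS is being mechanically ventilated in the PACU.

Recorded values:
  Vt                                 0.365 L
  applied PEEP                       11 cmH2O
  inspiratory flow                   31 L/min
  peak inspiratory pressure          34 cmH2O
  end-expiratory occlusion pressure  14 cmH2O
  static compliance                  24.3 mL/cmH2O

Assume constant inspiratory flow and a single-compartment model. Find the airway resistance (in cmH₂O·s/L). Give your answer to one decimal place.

Flow: 31 L/min ÷ 60 = 0.5167 L/s.
Total PEEP = 14 cmH2O (set 11 + intrinsic 3); this is the baseline alveolar pressure.
Equation of motion (constant flow): PIP = Vt/C + R·V̇ + PEEP.
R·V̇ = PIP − Vt/C − PEEP = 34 − 365/24.3 − 14 = 34 − 15.021 − 14 = 4.979 cmH2O.
R = 4.979 / 0.5167 = 9.636 cmH2O·s/L.

9.6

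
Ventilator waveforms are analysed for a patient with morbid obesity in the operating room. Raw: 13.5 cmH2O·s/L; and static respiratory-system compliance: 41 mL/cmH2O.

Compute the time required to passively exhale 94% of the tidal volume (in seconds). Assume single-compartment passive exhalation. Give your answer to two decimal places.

τ = R × C = 13.5 × 41 mL/cmH2O = 13.5 × 0.041 L/cmH2O = 0.5535 s.
Exhaled fraction f = 1 − e^(−t/τ) → t = −τ·ln(1 − f) = −0.5535·ln(0.06) = 1.557 s.

1.56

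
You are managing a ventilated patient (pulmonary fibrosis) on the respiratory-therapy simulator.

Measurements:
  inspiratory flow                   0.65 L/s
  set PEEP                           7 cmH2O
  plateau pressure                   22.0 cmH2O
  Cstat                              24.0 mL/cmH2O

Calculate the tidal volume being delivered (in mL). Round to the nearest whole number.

360

Vt = Cstat × (Pplat − PEEP) = 24.0 × (22.0 − 7) = 24.0 × 15.0 = 360.0 mL.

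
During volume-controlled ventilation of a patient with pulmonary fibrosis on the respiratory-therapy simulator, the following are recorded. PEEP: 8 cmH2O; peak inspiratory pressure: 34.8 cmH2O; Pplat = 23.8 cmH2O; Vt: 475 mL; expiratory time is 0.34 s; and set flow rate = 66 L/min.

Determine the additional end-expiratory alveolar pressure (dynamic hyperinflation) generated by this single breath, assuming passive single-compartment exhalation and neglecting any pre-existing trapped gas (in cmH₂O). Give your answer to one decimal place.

5.1

Flow: 66 L/min ÷ 60 = 1.1 L/s.
R = (PIP − Pplat)/V̇ = (34.8 − 23.8) / 1.1 = 11.0/1.1 = 10.0 cmH2O·s/L.
C = Vt/(Pplat − PEEP) = 475.0 / (23.8 − 8) = 475.0/15.8 = 30.063 mL/cmH2O.
τ = R × C = 10.0 × 0.03006 L/cmH2O = 0.3006 s.
Fraction remaining = e^(−Te/τ) = e^(−0.34/0.3006) = 0.3227; trapped volume = 475.0 × 0.3227 = 153.28 mL.
Additional alveolar pressure from trapping ≈ V_trapped / C = 153.28 / 30.063 = 5.099 cmH2O.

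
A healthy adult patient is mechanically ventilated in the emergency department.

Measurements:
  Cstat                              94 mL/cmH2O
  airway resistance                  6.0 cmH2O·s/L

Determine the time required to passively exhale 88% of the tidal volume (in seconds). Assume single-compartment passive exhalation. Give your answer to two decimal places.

τ = R × C = 6.0 × 94 mL/cmH2O = 6.0 × 0.094 L/cmH2O = 0.564 s.
Exhaled fraction f = 1 − e^(−t/τ) → t = −τ·ln(1 − f) = −0.564·ln(0.12) = 1.196 s.

1.20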